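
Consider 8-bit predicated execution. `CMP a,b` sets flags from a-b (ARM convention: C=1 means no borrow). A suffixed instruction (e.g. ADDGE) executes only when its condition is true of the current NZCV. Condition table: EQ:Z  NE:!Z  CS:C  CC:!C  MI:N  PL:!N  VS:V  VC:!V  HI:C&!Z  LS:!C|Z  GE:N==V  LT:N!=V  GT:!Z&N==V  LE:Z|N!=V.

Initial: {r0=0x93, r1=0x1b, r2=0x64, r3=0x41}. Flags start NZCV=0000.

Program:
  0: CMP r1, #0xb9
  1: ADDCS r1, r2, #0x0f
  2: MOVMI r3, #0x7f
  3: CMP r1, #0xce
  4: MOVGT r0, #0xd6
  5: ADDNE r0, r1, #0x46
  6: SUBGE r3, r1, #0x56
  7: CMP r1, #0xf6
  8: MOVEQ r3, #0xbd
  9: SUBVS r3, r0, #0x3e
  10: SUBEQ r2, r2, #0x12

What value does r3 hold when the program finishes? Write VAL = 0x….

[0] flags=0000 → (cmp)
[1] flags=0000 CS?F → skip
[2] flags=0000 MI?F → skip
[3] flags=0000 → (cmp)
[4] flags=0000 GT?T → r0=0xd6
[5] flags=0000 NE?T → r0=0x61
[6] flags=0000 GE?T → r3=0xc5
[7] flags=0000 → (cmp)
[8] flags=0000 EQ?F → skip
[9] flags=0000 VS?F → skip
[10] flags=0000 EQ?F → skip

VAL = 0xc5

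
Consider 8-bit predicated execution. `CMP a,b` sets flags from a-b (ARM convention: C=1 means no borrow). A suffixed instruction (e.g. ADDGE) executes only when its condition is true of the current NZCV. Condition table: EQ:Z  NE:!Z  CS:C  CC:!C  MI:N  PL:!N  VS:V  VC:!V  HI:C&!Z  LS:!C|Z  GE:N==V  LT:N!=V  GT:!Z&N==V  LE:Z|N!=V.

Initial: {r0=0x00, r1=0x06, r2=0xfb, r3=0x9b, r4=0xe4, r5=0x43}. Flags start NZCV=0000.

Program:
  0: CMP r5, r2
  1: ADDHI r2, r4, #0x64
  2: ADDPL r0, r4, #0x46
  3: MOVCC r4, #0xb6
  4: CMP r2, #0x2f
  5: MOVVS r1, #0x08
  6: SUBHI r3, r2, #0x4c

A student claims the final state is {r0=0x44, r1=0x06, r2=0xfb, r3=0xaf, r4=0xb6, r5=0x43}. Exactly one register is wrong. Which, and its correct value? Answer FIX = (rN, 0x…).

[0] flags=0000 → (cmp)
[1] flags=0000 HI?F → skip
[2] flags=0000 PL?T → r0=0x2a
[3] flags=0000 CC?T → r4=0xb6
[4] flags=1010 → (cmp)
[5] flags=1010 VS?F → skip
[6] flags=1010 HI?T → r3=0xaf

FIX = (r0, 0x2a)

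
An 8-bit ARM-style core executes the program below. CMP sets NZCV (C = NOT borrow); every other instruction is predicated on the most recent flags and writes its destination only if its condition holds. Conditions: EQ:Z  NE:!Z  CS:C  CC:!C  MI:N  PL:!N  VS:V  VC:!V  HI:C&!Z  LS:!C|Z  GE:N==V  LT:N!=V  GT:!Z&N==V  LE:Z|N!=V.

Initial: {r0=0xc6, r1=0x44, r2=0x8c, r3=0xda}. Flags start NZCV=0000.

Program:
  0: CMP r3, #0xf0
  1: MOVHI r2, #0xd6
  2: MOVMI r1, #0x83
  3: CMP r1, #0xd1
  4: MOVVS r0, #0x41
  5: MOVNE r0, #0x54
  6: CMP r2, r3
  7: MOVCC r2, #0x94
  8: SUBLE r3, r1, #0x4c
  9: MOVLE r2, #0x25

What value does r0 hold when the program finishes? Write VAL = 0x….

[0] flags=1000 → (cmp)
[1] flags=1000 HI?F → skip
[2] flags=1000 MI?T → r1=0x83
[3] flags=1000 → (cmp)
[4] flags=1000 VS?F → skip
[5] flags=1000 NE?T → r0=0x54
[6] flags=1000 → (cmp)
[7] flags=1000 CC?T → r2=0x94
[8] flags=1000 LE?T → r3=0x37
[9] flags=1000 LE?T → r2=0x25

VAL = 0x54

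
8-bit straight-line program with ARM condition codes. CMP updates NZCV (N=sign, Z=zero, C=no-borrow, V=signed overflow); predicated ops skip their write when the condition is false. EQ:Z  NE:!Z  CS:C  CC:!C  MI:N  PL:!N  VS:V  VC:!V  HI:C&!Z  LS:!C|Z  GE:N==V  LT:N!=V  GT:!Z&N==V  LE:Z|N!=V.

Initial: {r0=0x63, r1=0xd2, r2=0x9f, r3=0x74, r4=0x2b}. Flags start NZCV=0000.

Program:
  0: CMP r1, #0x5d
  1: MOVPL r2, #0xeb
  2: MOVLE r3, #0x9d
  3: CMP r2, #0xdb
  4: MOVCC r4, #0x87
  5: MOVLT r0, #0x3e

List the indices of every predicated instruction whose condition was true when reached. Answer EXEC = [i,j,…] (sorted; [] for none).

0: ✓ CMP  NZCV=0011
1: ✓ MOVPL  r2←0xeb
2: ✓ MOVLE  r3←0x9d
3: ✓ CMP  NZCV=0010
4: · MOVCC
5: · MOVLT

EXEC = [1,2]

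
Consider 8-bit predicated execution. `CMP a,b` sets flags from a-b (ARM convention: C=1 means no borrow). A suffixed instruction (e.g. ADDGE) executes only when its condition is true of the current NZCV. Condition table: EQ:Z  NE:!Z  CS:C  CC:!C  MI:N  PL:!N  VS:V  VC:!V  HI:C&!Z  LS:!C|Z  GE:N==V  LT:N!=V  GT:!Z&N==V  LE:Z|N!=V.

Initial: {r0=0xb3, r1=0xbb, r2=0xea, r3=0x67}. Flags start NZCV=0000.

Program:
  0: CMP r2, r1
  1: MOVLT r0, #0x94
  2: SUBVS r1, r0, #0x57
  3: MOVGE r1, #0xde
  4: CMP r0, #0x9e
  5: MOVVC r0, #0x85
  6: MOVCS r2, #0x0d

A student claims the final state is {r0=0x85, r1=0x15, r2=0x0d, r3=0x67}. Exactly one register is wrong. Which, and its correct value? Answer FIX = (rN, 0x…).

FIX = (r1, 0xde)

[0] flags=0010 → (cmp)
[1] flags=0010 LT?F → skip
[2] flags=0010 VS?F → skip
[3] flags=0010 GE?T → r1=0xde
[4] flags=0010 → (cmp)
[5] flags=0010 VC?T → r0=0x85
[6] flags=0010 CS?T → r2=0x0d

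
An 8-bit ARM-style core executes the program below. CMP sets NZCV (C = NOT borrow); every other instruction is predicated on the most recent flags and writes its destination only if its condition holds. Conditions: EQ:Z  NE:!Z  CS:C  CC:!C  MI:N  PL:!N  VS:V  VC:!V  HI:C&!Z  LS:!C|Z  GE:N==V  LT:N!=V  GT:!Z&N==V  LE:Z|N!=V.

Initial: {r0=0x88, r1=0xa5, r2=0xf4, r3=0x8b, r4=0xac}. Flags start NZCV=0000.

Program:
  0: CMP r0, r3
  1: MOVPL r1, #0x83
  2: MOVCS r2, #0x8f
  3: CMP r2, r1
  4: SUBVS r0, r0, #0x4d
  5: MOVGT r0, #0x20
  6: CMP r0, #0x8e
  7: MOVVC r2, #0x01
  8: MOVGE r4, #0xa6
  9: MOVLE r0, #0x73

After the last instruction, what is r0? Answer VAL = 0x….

VAL = 0x20

[0] flags=1000 → (cmp)
[1] flags=1000 PL?F → skip
[2] flags=1000 CS?F → skip
[3] flags=0010 → (cmp)
[4] flags=0010 VS?F → skip
[5] flags=0010 GT?T → r0=0x20
[6] flags=1001 → (cmp)
[7] flags=1001 VC?F → skip
[8] flags=1001 GE?T → r4=0xa6
[9] flags=1001 LE?F → skip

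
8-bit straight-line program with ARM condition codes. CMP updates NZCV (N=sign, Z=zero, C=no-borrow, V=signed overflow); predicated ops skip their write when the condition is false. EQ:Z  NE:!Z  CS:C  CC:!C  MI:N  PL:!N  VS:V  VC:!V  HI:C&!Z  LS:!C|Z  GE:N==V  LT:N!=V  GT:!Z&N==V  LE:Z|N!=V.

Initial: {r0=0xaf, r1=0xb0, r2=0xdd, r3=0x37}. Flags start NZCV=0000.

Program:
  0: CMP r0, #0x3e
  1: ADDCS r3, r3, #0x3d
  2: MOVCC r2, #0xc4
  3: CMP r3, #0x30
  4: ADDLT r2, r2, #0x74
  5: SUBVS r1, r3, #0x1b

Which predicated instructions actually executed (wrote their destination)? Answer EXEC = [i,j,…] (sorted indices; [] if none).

EXEC = [1]

[0] flags=0011 → (cmp)
[1] flags=0011 CS?T → r3=0x74
[2] flags=0011 CC?F → skip
[3] flags=0010 → (cmp)
[4] flags=0010 LT?F → skip
[5] flags=0010 VS?F → skip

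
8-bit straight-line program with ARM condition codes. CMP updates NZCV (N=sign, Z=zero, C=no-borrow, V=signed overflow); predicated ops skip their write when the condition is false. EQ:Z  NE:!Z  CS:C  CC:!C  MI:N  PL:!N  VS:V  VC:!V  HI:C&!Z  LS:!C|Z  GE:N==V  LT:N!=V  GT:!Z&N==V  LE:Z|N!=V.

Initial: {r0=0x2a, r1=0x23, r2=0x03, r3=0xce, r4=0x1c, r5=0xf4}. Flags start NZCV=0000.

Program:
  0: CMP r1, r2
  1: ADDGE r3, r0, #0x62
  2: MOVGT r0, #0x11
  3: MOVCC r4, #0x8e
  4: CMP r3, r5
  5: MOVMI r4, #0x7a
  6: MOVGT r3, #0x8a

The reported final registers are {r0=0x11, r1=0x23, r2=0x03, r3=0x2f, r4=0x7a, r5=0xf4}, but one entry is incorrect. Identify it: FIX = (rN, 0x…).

0: ✓ CMP  NZCV=0010
1: ✓ ADDGE  r3←0x8c
2: ✓ MOVGT  r0←0x11
3: · MOVCC
4: ✓ CMP  NZCV=1000
5: ✓ MOVMI  r4←0x7a
6: · MOVGT

FIX = (r3, 0x8c)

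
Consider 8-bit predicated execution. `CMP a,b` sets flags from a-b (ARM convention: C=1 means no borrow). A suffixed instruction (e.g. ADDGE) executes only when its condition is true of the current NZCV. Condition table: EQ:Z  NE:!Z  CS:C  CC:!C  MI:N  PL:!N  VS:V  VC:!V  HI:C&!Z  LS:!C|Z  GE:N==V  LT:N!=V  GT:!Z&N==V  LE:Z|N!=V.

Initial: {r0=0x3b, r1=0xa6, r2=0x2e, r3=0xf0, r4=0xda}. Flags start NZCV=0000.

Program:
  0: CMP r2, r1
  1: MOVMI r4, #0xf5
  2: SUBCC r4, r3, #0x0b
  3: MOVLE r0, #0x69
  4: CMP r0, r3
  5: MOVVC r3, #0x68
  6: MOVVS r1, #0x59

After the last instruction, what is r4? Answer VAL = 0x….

VAL = 0xe5

0: ✓ CMP  NZCV=1001
1: ✓ MOVMI  r4←0xf5
2: ✓ SUBCC  r4←0xe5
3: · MOVLE
4: ✓ CMP  NZCV=0000
5: ✓ MOVVC  r3←0x68
6: · MOVVS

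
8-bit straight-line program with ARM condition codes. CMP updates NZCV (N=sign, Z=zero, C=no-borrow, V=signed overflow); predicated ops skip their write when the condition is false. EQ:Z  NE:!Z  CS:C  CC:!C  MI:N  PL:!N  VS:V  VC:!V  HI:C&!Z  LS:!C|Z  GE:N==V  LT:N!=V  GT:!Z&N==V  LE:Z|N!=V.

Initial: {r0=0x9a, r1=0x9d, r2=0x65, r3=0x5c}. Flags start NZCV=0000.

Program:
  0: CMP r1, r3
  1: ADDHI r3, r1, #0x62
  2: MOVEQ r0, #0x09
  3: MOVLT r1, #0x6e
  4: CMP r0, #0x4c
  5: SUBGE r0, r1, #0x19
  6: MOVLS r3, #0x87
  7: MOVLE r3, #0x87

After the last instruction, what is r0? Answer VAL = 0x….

VAL = 0x9a

0: ✓ CMP  NZCV=0011
1: ✓ ADDHI  r3←0xff
2: · MOVEQ
3: ✓ MOVLT  r1←0x6e
4: ✓ CMP  NZCV=0011
5: · SUBGE
6: · MOVLS
7: ✓ MOVLE  r3←0x87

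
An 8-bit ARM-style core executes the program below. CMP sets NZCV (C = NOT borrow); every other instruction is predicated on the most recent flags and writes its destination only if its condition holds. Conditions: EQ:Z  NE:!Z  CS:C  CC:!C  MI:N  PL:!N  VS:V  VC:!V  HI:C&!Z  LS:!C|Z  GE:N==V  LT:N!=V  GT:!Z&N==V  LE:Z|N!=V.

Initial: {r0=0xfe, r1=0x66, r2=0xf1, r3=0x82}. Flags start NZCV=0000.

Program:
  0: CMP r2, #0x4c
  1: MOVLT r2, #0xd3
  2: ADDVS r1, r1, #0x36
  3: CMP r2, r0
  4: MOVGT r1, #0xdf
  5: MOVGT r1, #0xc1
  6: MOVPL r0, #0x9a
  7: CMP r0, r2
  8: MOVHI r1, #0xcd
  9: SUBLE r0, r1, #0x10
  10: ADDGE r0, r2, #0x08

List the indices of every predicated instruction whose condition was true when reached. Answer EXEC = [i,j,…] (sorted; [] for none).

[0] flags=1010 → (cmp)
[1] flags=1010 LT?T → r2=0xd3
[2] flags=1010 VS?F → skip
[3] flags=1000 → (cmp)
[4] flags=1000 GT?F → skip
[5] flags=1000 GT?F → skip
[6] flags=1000 PL?F → skip
[7] flags=0010 → (cmp)
[8] flags=0010 HI?T → r1=0xcd
[9] flags=0010 LE?F → skip
[10] flags=0010 GE?T → r0=0xdb

EXEC = [1,8,10]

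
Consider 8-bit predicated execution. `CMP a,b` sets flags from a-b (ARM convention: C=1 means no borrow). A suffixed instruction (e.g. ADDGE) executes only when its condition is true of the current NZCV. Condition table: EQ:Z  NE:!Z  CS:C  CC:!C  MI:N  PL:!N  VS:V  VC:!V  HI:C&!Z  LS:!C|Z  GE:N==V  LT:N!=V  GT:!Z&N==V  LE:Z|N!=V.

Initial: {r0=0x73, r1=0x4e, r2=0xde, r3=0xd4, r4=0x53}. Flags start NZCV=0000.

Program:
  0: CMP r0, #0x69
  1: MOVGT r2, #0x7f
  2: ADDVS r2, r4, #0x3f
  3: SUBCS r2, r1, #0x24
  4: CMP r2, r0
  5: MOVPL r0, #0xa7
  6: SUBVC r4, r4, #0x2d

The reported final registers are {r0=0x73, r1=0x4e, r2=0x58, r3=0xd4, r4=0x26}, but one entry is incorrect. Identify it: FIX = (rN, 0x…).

[0] flags=0010 → (cmp)
[1] flags=0010 GT?T → r2=0x7f
[2] flags=0010 VS?F → skip
[3] flags=0010 CS?T → r2=0x2a
[4] flags=1000 → (cmp)
[5] flags=1000 PL?F → skip
[6] flags=1000 VC?T → r4=0x26

FIX = (r2, 0x2a)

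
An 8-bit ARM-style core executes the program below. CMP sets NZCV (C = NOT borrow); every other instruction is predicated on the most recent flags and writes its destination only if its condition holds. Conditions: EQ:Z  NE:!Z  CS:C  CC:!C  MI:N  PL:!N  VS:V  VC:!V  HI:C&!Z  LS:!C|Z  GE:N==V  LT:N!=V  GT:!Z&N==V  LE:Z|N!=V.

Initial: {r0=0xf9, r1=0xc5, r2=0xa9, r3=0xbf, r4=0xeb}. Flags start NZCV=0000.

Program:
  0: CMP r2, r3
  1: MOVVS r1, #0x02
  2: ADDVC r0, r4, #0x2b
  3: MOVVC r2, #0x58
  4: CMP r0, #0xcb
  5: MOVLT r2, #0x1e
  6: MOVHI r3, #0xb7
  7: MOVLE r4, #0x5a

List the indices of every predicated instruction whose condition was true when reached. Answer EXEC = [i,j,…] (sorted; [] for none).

[0] flags=1000 → (cmp)
[1] flags=1000 VS?F → skip
[2] flags=1000 VC?T → r0=0x16
[3] flags=1000 VC?T → r2=0x58
[4] flags=0000 → (cmp)
[5] flags=0000 LT?F → skip
[6] flags=0000 HI?F → skip
[7] flags=0000 LE?F → skip

EXEC = [2,3]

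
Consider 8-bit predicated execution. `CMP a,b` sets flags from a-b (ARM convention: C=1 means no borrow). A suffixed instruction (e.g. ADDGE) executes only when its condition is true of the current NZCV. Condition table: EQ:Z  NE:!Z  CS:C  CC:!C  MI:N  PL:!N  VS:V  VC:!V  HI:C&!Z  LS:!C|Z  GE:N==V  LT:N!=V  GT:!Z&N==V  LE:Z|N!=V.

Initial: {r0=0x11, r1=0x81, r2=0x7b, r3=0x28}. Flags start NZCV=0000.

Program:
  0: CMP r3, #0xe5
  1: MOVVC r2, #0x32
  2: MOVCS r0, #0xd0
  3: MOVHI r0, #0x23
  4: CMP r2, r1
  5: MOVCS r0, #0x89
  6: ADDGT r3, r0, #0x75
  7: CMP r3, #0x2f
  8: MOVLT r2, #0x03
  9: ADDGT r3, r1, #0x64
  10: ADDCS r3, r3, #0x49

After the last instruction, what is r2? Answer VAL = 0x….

[0] flags=0000 → (cmp)
[1] flags=0000 VC?T → r2=0x32
[2] flags=0000 CS?F → skip
[3] flags=0000 HI?F → skip
[4] flags=1001 → (cmp)
[5] flags=1001 CS?F → skip
[6] flags=1001 GT?T → r3=0x86
[7] flags=0011 → (cmp)
[8] flags=0011 LT?T → r2=0x03
[9] flags=0011 GT?F → skip
[10] flags=0011 CS?T → r3=0xcf

VAL = 0x03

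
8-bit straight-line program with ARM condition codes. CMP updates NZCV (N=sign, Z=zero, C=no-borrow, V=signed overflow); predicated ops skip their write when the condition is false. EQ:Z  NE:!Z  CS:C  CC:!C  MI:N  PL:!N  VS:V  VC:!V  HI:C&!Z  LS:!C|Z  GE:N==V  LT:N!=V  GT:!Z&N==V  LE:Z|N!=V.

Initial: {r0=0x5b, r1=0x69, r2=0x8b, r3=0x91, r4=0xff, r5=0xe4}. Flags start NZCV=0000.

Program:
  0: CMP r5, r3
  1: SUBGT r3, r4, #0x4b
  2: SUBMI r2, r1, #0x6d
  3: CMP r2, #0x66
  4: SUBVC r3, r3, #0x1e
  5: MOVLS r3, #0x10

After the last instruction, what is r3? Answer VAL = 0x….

0: ✓ CMP  NZCV=0010
1: ✓ SUBGT  r3←0xb4
2: · SUBMI
3: ✓ CMP  NZCV=0011
4: · SUBVC
5: · MOVLS

VAL = 0xb4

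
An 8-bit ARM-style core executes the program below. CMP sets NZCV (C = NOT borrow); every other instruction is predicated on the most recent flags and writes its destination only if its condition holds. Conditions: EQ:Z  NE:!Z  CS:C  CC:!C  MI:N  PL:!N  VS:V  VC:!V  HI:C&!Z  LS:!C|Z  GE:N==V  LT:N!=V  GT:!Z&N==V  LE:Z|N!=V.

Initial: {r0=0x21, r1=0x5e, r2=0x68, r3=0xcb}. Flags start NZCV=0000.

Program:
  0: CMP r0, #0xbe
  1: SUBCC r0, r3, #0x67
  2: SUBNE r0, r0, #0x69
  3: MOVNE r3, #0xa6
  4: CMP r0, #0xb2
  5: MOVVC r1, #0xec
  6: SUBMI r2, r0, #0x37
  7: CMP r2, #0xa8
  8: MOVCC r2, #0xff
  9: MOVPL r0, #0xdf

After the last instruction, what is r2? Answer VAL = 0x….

[0] flags=0000 → (cmp)
[1] flags=0000 CC?T → r0=0x64
[2] flags=0000 NE?T → r0=0xfb
[3] flags=0000 NE?T → r3=0xa6
[4] flags=0010 → (cmp)
[5] flags=0010 VC?T → r1=0xec
[6] flags=0010 MI?F → skip
[7] flags=1001 → (cmp)
[8] flags=1001 CC?T → r2=0xff
[9] flags=1001 PL?F → skip

VAL = 0xff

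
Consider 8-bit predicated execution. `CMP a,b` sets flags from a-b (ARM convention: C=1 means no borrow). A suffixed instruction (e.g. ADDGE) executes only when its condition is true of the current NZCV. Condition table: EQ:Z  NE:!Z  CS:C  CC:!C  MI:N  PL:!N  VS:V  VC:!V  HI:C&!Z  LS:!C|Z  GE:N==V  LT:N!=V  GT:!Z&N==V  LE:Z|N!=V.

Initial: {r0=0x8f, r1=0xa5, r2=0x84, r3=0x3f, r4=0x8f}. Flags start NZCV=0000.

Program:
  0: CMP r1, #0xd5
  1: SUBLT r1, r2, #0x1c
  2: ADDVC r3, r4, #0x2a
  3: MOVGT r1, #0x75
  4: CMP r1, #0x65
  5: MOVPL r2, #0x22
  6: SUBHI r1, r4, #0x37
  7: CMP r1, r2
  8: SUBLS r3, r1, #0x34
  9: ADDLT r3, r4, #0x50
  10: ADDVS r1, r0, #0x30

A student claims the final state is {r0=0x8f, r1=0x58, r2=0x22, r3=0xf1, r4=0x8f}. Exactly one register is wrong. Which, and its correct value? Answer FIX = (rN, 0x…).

[0] flags=1000 → (cmp)
[1] flags=1000 LT?T → r1=0x68
[2] flags=1000 VC?T → r3=0xb9
[3] flags=1000 GT?F → skip
[4] flags=0010 → (cmp)
[5] flags=0010 PL?T → r2=0x22
[6] flags=0010 HI?T → r1=0x58
[7] flags=0010 → (cmp)
[8] flags=0010 LS?F → skip
[9] flags=0010 LT?F → skip
[10] flags=0010 VS?F → skip

FIX = (r3, 0xb9)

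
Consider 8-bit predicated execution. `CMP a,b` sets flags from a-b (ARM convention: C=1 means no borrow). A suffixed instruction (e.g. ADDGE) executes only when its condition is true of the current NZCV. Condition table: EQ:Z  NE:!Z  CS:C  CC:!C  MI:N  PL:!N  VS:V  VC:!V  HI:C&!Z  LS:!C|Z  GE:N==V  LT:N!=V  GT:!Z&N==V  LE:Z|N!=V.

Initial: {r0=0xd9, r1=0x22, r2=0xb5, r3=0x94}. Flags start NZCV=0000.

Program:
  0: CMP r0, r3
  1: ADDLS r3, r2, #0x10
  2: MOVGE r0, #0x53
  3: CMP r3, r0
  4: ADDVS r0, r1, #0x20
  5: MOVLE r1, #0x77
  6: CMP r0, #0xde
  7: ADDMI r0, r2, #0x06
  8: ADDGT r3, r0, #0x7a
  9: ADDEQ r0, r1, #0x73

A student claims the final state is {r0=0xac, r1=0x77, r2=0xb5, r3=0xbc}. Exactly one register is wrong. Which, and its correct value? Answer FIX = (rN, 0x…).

[0] flags=0010 → (cmp)
[1] flags=0010 LS?F → skip
[2] flags=0010 GE?T → r0=0x53
[3] flags=0011 → (cmp)
[4] flags=0011 VS?T → r0=0x42
[5] flags=0011 LE?T → r1=0x77
[6] flags=0000 → (cmp)
[7] flags=0000 MI?F → skip
[8] flags=0000 GT?T → r3=0xbc
[9] flags=0000 EQ?F → skip

FIX = (r0, 0x42)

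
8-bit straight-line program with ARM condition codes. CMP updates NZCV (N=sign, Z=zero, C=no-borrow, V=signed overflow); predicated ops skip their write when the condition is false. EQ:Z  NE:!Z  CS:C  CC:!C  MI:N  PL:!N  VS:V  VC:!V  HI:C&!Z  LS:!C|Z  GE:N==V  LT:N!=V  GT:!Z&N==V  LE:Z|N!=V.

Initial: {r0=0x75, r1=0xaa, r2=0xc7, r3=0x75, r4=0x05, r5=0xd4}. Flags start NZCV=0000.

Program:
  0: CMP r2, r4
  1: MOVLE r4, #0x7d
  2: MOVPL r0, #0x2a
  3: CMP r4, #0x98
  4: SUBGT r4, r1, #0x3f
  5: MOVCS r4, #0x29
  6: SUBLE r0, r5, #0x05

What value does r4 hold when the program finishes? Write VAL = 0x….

VAL = 0x6b

[0] flags=1010 → (cmp)
[1] flags=1010 LE?T → r4=0x7d
[2] flags=1010 PL?F → skip
[3] flags=1001 → (cmp)
[4] flags=1001 GT?T → r4=0x6b
[5] flags=1001 CS?F → skip
[6] flags=1001 LE?F → skip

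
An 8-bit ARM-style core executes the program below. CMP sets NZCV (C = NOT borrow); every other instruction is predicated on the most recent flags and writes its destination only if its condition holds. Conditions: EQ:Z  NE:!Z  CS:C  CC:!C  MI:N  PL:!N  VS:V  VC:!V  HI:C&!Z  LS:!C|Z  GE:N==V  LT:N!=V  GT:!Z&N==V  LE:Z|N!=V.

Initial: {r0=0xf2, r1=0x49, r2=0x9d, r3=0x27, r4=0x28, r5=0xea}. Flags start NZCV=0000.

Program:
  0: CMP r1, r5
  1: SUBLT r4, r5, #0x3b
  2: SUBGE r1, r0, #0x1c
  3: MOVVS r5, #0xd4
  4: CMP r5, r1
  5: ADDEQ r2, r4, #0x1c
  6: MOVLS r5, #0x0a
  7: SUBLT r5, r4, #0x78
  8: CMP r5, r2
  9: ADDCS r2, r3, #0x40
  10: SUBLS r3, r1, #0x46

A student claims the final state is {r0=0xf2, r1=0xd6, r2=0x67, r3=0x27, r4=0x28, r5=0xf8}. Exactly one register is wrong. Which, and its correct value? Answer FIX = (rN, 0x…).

[0] flags=0000 → (cmp)
[1] flags=0000 LT?F → skip
[2] flags=0000 GE?T → r1=0xd6
[3] flags=0000 VS?F → skip
[4] flags=0010 → (cmp)
[5] flags=0010 EQ?F → skip
[6] flags=0010 LS?F → skip
[7] flags=0010 LT?F → skip
[8] flags=0010 → (cmp)
[9] flags=0010 CS?T → r2=0x67
[10] flags=0010 LS?F → skip

FIX = (r5, 0xea)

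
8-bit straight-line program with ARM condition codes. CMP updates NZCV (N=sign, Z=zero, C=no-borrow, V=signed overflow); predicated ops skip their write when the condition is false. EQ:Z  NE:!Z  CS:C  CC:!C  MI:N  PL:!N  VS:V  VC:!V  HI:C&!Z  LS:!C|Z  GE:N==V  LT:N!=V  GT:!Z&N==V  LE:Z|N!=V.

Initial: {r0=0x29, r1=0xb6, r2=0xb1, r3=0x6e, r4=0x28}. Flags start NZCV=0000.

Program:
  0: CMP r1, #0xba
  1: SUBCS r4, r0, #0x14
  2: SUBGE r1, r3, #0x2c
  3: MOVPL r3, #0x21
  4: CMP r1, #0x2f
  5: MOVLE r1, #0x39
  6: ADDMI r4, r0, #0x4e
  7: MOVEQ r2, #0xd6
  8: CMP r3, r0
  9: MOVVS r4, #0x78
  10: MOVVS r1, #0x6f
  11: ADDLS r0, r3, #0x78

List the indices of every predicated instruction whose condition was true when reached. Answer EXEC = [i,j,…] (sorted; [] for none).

EXEC = [5,6]

[0] flags=1000 → (cmp)
[1] flags=1000 CS?F → skip
[2] flags=1000 GE?F → skip
[3] flags=1000 PL?F → skip
[4] flags=1010 → (cmp)
[5] flags=1010 LE?T → r1=0x39
[6] flags=1010 MI?T → r4=0x77
[7] flags=1010 EQ?F → skip
[8] flags=0010 → (cmp)
[9] flags=0010 VS?F → skip
[10] flags=0010 VS?F → skip
[11] flags=0010 LS?F → skip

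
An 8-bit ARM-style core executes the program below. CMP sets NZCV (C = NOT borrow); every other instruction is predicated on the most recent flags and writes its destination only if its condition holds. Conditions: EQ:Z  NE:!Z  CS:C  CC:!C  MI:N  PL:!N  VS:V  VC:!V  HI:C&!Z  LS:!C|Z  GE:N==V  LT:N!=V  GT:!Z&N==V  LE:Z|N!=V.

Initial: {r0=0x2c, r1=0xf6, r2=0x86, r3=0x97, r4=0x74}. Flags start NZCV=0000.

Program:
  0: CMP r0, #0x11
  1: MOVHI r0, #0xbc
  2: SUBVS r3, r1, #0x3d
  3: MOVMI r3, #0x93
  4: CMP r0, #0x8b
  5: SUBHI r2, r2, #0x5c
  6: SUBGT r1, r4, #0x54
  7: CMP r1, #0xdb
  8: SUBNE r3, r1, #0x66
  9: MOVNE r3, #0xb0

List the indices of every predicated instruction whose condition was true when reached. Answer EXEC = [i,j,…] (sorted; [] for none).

EXEC = [1,5,6,8,9]

[0] flags=0010 → (cmp)
[1] flags=0010 HI?T → r0=0xbc
[2] flags=0010 VS?F → skip
[3] flags=0010 MI?F → skip
[4] flags=0010 → (cmp)
[5] flags=0010 HI?T → r2=0x2a
[6] flags=0010 GT?T → r1=0x20
[7] flags=0000 → (cmp)
[8] flags=0000 NE?T → r3=0xba
[9] flags=0000 NE?T → r3=0xb0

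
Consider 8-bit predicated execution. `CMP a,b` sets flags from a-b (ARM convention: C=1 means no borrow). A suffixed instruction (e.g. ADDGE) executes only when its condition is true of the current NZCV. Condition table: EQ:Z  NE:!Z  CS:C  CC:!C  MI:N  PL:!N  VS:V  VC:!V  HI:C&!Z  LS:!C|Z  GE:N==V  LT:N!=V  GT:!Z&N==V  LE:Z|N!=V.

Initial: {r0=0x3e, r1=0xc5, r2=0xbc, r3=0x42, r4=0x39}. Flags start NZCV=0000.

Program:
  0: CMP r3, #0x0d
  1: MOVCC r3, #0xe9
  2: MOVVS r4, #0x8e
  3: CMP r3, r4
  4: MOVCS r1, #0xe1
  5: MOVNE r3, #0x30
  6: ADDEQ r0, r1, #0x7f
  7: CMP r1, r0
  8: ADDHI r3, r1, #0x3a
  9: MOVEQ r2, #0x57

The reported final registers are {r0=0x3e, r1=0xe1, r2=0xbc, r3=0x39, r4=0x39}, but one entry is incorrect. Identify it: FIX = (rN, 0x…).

FIX = (r3, 0x1b)

[0] flags=0010 → (cmp)
[1] flags=0010 CC?F → skip
[2] flags=0010 VS?F → skip
[3] flags=0010 → (cmp)
[4] flags=0010 CS?T → r1=0xe1
[5] flags=0010 NE?T → r3=0x30
[6] flags=0010 EQ?F → skip
[7] flags=1010 → (cmp)
[8] flags=1010 HI?T → r3=0x1b
[9] flags=1010 EQ?F → skip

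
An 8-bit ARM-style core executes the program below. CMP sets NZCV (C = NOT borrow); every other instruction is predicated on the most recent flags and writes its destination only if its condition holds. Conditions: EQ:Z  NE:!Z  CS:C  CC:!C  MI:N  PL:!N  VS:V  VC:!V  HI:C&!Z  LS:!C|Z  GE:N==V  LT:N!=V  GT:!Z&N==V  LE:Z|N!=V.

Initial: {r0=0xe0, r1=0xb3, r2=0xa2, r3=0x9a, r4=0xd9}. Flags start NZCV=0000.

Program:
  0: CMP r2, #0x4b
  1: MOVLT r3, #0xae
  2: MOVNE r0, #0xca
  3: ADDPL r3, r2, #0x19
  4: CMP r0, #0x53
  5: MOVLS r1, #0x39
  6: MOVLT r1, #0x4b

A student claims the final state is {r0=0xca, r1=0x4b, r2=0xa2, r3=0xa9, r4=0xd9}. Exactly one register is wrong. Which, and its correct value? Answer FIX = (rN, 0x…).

[0] flags=0011 → (cmp)
[1] flags=0011 LT?T → r3=0xae
[2] flags=0011 NE?T → r0=0xca
[3] flags=0011 PL?T → r3=0xbb
[4] flags=0011 → (cmp)
[5] flags=0011 LS?F → skip
[6] flags=0011 LT?T → r1=0x4b

FIX = (r3, 0xbb)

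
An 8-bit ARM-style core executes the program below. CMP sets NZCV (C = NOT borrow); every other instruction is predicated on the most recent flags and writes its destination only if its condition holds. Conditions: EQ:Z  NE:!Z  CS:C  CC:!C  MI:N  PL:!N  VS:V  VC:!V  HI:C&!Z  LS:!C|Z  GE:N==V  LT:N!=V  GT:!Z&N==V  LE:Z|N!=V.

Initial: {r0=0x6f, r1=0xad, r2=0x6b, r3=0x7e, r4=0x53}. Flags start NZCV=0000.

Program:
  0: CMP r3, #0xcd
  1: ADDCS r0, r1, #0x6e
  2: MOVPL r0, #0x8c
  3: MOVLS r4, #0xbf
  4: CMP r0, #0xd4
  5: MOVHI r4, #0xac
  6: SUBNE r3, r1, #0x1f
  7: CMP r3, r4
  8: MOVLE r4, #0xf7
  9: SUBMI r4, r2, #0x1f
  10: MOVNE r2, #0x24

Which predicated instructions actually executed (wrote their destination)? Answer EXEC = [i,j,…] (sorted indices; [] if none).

0: ✓ CMP  NZCV=1001
1: · ADDCS
2: · MOVPL
3: ✓ MOVLS  r4←0xbf
4: ✓ CMP  NZCV=1001
5: · MOVHI
6: ✓ SUBNE  r3←0x8e
7: ✓ CMP  NZCV=1000
8: ✓ MOVLE  r4←0xf7
9: ✓ SUBMI  r4←0x4c
10: ✓ MOVNE  r2←0x24

EXEC = [3,6,8,9,10]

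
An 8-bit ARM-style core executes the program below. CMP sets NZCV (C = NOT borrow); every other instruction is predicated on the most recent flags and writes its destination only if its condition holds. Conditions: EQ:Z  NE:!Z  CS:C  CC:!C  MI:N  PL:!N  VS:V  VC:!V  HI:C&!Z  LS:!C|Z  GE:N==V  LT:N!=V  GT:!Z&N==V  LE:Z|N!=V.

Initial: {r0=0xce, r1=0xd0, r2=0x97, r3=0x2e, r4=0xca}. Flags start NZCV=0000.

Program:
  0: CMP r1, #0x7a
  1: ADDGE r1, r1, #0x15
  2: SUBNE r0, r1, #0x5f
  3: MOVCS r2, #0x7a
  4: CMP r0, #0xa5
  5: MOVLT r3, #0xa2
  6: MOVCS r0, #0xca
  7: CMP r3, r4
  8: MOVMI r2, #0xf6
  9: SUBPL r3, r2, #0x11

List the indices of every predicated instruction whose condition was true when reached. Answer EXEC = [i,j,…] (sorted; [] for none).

EXEC = [2,3,9]

[0] flags=0011 → (cmp)
[1] flags=0011 GE?F → skip
[2] flags=0011 NE?T → r0=0x71
[3] flags=0011 CS?T → r2=0x7a
[4] flags=1001 → (cmp)
[5] flags=1001 LT?F → skip
[6] flags=1001 CS?F → skip
[7] flags=0000 → (cmp)
[8] flags=0000 MI?F → skip
[9] flags=0000 PL?T → r3=0x69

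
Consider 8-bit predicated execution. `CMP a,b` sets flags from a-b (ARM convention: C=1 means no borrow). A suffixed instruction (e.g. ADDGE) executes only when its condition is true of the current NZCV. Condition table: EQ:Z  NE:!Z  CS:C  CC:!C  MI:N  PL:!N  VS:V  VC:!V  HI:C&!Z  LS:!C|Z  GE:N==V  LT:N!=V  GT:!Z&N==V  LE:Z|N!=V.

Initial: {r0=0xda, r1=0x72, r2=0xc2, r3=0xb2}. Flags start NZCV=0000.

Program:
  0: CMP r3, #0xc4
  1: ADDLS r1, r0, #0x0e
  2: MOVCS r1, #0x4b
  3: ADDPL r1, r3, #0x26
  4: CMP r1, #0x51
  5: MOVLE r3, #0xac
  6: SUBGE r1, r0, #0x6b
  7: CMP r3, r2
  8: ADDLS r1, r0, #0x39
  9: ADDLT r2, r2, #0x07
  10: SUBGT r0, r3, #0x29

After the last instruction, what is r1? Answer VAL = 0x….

[0] flags=1000 → (cmp)
[1] flags=1000 LS?T → r1=0xe8
[2] flags=1000 CS?F → skip
[3] flags=1000 PL?F → skip
[4] flags=1010 → (cmp)
[5] flags=1010 LE?T → r3=0xac
[6] flags=1010 GE?F → skip
[7] flags=1000 → (cmp)
[8] flags=1000 LS?T → r1=0x13
[9] flags=1000 LT?T → r2=0xc9
[10] flags=1000 GT?F → skip

VAL = 0x13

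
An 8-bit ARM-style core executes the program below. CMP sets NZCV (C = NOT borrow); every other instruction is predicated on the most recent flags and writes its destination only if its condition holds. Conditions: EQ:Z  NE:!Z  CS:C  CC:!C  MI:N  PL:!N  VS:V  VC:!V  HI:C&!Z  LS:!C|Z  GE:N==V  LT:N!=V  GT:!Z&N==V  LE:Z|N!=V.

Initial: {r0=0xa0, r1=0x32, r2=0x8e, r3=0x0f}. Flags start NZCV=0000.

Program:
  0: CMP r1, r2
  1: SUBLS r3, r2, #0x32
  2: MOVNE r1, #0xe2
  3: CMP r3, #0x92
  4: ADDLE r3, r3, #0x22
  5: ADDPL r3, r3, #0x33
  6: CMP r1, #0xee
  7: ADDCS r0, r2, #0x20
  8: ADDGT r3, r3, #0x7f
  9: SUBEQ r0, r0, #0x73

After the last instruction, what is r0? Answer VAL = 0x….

[0] flags=1001 → (cmp)
[1] flags=1001 LS?T → r3=0x5c
[2] flags=1001 NE?T → r1=0xe2
[3] flags=1001 → (cmp)
[4] flags=1001 LE?F → skip
[5] flags=1001 PL?F → skip
[6] flags=1000 → (cmp)
[7] flags=1000 CS?F → skip
[8] flags=1000 GT?F → skip
[9] flags=1000 EQ?F → skip

VAL = 0xa0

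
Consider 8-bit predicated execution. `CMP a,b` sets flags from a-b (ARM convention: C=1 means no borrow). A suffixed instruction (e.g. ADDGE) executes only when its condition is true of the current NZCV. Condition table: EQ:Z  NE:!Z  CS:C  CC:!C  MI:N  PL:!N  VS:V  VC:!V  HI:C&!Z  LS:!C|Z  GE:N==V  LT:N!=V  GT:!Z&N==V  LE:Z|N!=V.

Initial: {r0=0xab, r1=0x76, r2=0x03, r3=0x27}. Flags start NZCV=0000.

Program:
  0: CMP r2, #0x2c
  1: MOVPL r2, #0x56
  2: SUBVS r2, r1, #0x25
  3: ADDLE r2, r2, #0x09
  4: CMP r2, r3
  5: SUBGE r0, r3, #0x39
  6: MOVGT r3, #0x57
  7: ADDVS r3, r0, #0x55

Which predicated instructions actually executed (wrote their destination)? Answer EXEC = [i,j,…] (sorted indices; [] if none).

EXEC = [3]

[0] flags=1000 → (cmp)
[1] flags=1000 PL?F → skip
[2] flags=1000 VS?F → skip
[3] flags=1000 LE?T → r2=0x0c
[4] flags=1000 → (cmp)
[5] flags=1000 GE?F → skip
[6] flags=1000 GT?F → skip
[7] flags=1000 VS?F → skip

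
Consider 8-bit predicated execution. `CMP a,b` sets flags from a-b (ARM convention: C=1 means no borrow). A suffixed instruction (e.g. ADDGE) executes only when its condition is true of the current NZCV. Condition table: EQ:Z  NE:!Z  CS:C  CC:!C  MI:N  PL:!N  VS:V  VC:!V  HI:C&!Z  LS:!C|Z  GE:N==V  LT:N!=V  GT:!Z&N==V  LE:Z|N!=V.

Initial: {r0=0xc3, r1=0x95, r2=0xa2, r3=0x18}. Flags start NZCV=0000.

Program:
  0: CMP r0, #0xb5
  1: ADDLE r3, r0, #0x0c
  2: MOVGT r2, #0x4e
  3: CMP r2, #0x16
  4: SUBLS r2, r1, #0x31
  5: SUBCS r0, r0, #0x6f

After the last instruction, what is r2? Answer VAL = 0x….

VAL = 0x4e

0: ✓ CMP  NZCV=0010
1: · ADDLE
2: ✓ MOVGT  r2←0x4e
3: ✓ CMP  NZCV=0010
4: · SUBLS
5: ✓ SUBCS  r0←0x54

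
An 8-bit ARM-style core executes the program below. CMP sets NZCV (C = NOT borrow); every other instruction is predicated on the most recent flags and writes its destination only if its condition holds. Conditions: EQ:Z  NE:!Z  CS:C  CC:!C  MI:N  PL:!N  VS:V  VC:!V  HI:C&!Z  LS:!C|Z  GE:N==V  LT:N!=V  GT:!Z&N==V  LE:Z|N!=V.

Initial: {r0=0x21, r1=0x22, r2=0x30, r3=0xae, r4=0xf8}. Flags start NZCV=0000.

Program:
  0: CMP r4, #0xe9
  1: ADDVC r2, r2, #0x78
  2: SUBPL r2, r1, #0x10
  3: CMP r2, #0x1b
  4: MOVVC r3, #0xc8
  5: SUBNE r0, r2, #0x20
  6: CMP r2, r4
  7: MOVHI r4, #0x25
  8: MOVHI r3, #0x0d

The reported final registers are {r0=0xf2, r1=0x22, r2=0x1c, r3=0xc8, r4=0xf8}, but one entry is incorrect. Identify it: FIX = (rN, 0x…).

FIX = (r2, 0x12)

0: ✓ CMP  NZCV=0010
1: ✓ ADDVC  r2←0xa8
2: ✓ SUBPL  r2←0x12
3: ✓ CMP  NZCV=1000
4: ✓ MOVVC  r3←0xc8
5: ✓ SUBNE  r0←0xf2
6: ✓ CMP  NZCV=0000
7: · MOVHI
8: · MOVHI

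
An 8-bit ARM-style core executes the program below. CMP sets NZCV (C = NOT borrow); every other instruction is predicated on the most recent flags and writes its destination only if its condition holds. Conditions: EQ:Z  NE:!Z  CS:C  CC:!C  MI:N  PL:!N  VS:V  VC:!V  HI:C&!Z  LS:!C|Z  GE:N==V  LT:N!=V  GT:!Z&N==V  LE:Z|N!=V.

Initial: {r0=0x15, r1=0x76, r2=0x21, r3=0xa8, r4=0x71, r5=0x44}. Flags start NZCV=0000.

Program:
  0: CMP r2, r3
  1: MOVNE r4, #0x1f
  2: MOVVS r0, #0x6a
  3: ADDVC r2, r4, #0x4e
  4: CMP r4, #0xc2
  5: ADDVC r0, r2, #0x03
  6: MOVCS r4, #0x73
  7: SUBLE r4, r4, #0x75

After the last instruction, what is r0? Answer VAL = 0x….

VAL = 0x70

[0] flags=0000 → (cmp)
[1] flags=0000 NE?T → r4=0x1f
[2] flags=0000 VS?F → skip
[3] flags=0000 VC?T → r2=0x6d
[4] flags=0000 → (cmp)
[5] flags=0000 VC?T → r0=0x70
[6] flags=0000 CS?F → skip
[7] flags=0000 LE?F → skip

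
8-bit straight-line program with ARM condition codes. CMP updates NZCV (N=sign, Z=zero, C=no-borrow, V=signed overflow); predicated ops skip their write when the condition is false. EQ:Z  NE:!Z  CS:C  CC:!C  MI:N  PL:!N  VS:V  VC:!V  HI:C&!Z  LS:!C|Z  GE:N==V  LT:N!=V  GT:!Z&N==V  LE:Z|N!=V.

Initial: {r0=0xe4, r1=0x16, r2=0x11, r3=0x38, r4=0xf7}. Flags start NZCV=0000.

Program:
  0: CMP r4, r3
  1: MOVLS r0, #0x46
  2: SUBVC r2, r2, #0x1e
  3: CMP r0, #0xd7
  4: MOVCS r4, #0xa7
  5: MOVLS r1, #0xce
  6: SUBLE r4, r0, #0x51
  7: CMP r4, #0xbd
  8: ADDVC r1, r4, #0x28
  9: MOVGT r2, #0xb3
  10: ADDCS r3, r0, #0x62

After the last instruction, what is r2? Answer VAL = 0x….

0: ✓ CMP  NZCV=1010
1: · MOVLS
2: ✓ SUBVC  r2←0xf3
3: ✓ CMP  NZCV=0010
4: ✓ MOVCS  r4←0xa7
5: · MOVLS
6: · SUBLE
7: ✓ CMP  NZCV=1000
8: ✓ ADDVC  r1←0xcf
9: · MOVGT
10: · ADDCS

VAL = 0xf3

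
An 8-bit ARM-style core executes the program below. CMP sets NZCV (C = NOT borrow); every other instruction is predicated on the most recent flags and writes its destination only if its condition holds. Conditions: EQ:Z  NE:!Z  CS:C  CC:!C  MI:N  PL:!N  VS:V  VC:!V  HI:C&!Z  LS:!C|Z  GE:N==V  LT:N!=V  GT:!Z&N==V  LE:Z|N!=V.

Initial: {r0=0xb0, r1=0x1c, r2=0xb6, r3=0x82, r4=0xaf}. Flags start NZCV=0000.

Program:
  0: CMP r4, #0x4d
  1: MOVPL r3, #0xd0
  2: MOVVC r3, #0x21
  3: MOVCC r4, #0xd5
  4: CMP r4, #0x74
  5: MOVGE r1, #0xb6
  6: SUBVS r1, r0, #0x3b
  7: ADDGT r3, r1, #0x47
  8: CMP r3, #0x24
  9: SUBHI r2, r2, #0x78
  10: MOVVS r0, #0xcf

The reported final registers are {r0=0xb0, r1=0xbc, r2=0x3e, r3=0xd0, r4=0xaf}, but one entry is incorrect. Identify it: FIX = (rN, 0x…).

FIX = (r1, 0x75)

0: ✓ CMP  NZCV=0011
1: ✓ MOVPL  r3←0xd0
2: · MOVVC
3: · MOVCC
4: ✓ CMP  NZCV=0011
5: · MOVGE
6: ✓ SUBVS  r1←0x75
7: · ADDGT
8: ✓ CMP  NZCV=1010
9: ✓ SUBHI  r2←0x3e
10: · MOVVS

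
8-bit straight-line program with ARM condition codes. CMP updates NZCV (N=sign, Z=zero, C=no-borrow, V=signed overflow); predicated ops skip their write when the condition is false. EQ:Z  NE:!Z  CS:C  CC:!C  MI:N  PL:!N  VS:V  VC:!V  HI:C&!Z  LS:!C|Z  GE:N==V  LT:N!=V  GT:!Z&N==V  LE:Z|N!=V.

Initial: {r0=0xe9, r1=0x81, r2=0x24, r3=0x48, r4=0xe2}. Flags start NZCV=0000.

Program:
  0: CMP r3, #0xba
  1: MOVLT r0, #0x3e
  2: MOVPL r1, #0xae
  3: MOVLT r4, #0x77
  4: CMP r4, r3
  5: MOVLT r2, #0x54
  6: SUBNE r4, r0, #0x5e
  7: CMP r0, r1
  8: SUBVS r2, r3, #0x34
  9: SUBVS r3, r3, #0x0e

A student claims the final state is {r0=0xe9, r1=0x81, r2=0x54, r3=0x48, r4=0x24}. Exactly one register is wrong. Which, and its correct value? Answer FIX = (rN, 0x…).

FIX = (r4, 0x8b)

0: ✓ CMP  NZCV=1001
1: · MOVLT
2: · MOVPL
3: · MOVLT
4: ✓ CMP  NZCV=1010
5: ✓ MOVLT  r2←0x54
6: ✓ SUBNE  r4←0x8b
7: ✓ CMP  NZCV=0010
8: · SUBVS
9: · SUBVS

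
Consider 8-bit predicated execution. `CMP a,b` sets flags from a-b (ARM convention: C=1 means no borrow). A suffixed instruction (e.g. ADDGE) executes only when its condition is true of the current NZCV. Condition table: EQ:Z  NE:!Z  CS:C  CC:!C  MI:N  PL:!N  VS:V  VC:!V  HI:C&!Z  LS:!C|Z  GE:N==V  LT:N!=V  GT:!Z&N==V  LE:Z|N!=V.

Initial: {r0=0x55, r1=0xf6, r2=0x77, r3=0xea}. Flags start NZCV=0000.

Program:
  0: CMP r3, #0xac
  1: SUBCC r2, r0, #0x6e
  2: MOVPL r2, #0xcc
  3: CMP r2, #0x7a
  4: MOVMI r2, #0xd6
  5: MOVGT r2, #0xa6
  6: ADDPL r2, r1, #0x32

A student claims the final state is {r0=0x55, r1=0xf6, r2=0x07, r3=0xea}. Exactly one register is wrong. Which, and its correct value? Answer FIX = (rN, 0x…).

FIX = (r2, 0x28)

0: ✓ CMP  NZCV=0010
1: · SUBCC
2: ✓ MOVPL  r2←0xcc
3: ✓ CMP  NZCV=0011
4: · MOVMI
5: · MOVGT
6: ✓ ADDPL  r2←0x28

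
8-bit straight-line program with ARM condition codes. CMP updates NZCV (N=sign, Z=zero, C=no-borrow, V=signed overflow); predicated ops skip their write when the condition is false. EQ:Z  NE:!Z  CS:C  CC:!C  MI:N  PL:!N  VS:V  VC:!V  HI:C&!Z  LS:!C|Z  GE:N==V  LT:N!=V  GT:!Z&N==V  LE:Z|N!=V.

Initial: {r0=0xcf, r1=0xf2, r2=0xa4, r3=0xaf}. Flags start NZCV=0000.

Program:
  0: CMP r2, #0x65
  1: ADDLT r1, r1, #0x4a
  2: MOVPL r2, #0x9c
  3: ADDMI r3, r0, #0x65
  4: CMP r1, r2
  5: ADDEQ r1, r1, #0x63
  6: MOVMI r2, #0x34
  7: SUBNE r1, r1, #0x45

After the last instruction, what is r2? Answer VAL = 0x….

VAL = 0x34

0: ✓ CMP  NZCV=0011
1: ✓ ADDLT  r1←0x3c
2: ✓ MOVPL  r2←0x9c
3: · ADDMI
4: ✓ CMP  NZCV=1001
5: · ADDEQ
6: ✓ MOVMI  r2←0x34
7: ✓ SUBNE  r1←0xf7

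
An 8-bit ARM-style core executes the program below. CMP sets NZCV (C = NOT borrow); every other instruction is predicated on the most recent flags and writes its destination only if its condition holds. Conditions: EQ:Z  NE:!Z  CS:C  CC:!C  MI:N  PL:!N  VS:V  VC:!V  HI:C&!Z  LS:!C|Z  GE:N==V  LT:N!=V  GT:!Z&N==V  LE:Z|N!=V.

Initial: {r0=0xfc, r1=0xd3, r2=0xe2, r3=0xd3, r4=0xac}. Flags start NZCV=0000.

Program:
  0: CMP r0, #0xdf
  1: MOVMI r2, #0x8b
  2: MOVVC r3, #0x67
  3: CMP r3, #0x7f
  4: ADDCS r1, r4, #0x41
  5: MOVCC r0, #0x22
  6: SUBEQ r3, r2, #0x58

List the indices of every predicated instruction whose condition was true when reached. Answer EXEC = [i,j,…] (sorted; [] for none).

EXEC = [2,5]

[0] flags=0010 → (cmp)
[1] flags=0010 MI?F → skip
[2] flags=0010 VC?T → r3=0x67
[3] flags=1000 → (cmp)
[4] flags=1000 CS?F → skip
[5] flags=1000 CC?T → r0=0x22
[6] flags=1000 EQ?F → skip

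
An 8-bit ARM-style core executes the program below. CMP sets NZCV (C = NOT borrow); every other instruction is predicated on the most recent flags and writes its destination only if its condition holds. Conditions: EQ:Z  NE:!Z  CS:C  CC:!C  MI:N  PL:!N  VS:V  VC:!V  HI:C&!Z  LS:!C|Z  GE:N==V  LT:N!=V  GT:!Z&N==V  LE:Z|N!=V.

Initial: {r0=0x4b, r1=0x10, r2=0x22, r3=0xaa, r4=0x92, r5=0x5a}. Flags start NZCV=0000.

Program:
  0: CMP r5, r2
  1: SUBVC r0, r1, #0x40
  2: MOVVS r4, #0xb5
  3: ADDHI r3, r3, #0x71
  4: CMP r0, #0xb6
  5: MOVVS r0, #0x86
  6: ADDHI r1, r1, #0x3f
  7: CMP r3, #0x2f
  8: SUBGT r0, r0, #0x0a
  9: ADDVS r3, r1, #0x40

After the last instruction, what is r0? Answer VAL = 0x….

[0] flags=0010 → (cmp)
[1] flags=0010 VC?T → r0=0xd0
[2] flags=0010 VS?F → skip
[3] flags=0010 HI?T → r3=0x1b
[4] flags=0010 → (cmp)
[5] flags=0010 VS?F → skip
[6] flags=0010 HI?T → r1=0x4f
[7] flags=1000 → (cmp)
[8] flags=1000 GT?F → skip
[9] flags=1000 VS?F → skip

VAL = 0xd0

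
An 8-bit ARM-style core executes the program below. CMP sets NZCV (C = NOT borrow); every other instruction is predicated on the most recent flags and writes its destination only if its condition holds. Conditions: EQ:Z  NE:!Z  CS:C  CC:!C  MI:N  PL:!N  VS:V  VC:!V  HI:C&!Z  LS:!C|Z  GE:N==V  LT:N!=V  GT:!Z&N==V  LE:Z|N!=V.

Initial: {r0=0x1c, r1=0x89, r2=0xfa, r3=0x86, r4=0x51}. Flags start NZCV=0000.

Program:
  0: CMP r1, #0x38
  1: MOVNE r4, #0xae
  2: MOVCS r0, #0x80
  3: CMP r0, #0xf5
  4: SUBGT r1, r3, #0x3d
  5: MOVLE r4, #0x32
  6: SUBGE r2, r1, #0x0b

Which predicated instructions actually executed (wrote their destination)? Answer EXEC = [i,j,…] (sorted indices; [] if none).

EXEC = [1,2,5]

[0] flags=0011 → (cmp)
[1] flags=0011 NE?T → r4=0xae
[2] flags=0011 CS?T → r0=0x80
[3] flags=1000 → (cmp)
[4] flags=1000 GT?F → skip
[5] flags=1000 LE?T → r4=0x32
[6] flags=1000 GE?F → skip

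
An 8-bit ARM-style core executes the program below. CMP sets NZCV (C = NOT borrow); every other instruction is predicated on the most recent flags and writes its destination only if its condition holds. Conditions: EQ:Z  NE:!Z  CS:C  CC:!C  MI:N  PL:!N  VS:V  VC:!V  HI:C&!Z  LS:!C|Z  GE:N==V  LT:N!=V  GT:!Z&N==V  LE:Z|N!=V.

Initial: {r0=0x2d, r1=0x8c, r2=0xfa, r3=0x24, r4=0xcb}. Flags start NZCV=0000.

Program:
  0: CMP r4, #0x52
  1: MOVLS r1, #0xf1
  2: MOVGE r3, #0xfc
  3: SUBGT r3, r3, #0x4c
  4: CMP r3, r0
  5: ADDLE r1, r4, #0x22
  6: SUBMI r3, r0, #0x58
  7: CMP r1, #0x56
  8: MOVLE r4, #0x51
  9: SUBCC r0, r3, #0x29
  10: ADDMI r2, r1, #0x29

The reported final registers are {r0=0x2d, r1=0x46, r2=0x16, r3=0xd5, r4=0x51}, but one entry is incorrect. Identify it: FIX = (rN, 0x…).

[0] flags=0011 → (cmp)
[1] flags=0011 LS?F → skip
[2] flags=0011 GE?F → skip
[3] flags=0011 GT?F → skip
[4] flags=1000 → (cmp)
[5] flags=1000 LE?T → r1=0xed
[6] flags=1000 MI?T → r3=0xd5
[7] flags=1010 → (cmp)
[8] flags=1010 LE?T → r4=0x51
[9] flags=1010 CC?F → skip
[10] flags=1010 MI?T → r2=0x16

FIX = (r1, 0xed)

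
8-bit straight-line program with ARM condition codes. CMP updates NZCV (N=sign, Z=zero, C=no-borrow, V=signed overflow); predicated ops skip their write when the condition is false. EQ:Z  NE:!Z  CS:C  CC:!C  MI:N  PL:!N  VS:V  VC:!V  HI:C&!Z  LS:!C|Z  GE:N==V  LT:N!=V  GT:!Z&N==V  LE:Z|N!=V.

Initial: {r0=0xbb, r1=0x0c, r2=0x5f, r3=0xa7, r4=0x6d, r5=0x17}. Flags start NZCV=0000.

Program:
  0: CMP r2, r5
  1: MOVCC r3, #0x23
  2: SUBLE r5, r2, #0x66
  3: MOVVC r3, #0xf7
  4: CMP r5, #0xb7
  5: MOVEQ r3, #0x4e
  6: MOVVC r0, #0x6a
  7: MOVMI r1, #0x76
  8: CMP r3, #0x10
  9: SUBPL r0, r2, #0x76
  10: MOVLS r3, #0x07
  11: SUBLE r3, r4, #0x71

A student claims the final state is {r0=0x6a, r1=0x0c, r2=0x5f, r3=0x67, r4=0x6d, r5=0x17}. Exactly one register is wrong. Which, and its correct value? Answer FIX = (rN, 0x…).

FIX = (r3, 0xfc)

[0] flags=0010 → (cmp)
[1] flags=0010 CC?F → skip
[2] flags=0010 LE?F → skip
[3] flags=0010 VC?T → r3=0xf7
[4] flags=0000 → (cmp)
[5] flags=0000 EQ?F → skip
[6] flags=0000 VC?T → r0=0x6a
[7] flags=0000 MI?F → skip
[8] flags=1010 → (cmp)
[9] flags=1010 PL?F → skip
[10] flags=1010 LS?F → skip
[11] flags=1010 LE?T → r3=0xfc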